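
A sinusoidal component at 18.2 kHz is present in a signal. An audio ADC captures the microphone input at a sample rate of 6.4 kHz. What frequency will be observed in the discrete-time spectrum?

1 kHz

18.2 kHz mod fs = 5.4 kHz.
5.4 kHz > fs/2 = 3.2 kHz, folds to fs − 5.4 kHz = 1 kHz.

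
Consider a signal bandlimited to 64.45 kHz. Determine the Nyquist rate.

128.9 kHz

Nyquist rate = 2 × 64.45 kHz = 128.9 kHz.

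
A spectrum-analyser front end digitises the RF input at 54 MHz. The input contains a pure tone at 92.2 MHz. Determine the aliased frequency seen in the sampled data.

15.8 MHz

92.2 MHz mod fs = 38.2 MHz.
38.2 MHz > fs/2 = 27 MHz, folds to fs − 38.2 MHz = 15.8 MHz.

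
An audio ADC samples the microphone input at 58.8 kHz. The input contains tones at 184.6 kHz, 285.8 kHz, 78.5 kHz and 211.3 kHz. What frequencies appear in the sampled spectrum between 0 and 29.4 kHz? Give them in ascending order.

fs/2 = 29.4 kHz.
184.6 kHz mod fs = 8.2 kHz.
8.2 kHz ≤ fs/2 = 29.4 kHz, appears at 8.2 kHz.
285.8 kHz mod fs = 50.6 kHz.
50.6 kHz > fs/2 = 29.4 kHz, folds to fs − 50.6 kHz = 8.2 kHz.
78.5 kHz mod fs = 19.7 kHz.
19.7 kHz ≤ fs/2 = 29.4 kHz, appears at 19.7 kHz.
211.3 kHz mod fs = 34.9 kHz.
34.9 kHz > fs/2 = 29.4 kHz, folds to fs − 34.9 kHz = 23.9 kHz.
Distinct values: {8.2 kHz, 19.7 kHz, 23.9 kHz}.

8.2 kHz, 19.7 kHz, 23.9 kHz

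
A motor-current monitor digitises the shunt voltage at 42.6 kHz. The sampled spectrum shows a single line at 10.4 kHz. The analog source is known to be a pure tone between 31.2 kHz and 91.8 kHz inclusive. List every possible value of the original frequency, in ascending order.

32.2 kHz, 53 kHz, 74.8 kHz

Frequencies that alias to 10.4 kHz are k·fs ± 10.4 kHz for integer k ≥ 0.
k=0: 10.4 kHz.
k=1: 32.2 kHz, 53 kHz.
k=2: 74.8 kHz, 95.6 kHz.
k=3: 117.4 kHz, 138.2 kHz.
Within [31.2 kHz, 91.8 kHz]: 32.2 kHz, 53 kHz, 74.8 kHz.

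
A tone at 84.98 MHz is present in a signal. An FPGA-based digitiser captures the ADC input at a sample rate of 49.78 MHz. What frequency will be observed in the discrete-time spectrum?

84.98 MHz mod fs = 35.2 MHz.
35.2 MHz > fs/2 = 24.89 MHz, folds to fs − 35.2 MHz = 14.58 MHz.

14.58 MHz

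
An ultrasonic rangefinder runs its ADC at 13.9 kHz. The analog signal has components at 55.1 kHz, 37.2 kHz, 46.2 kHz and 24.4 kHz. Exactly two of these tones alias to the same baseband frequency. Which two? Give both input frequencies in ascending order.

37.2 kHz, 46.2 kHz

fs/2 = 6.95 kHz.
55.1 kHz mod fs = 13.4 kHz.
13.4 kHz > fs/2 = 6.95 kHz, folds to fs − 13.4 kHz = 0.5 kHz.
37.2 kHz mod fs = 9.4 kHz.
9.4 kHz > fs/2 = 6.95 kHz, folds to fs − 9.4 kHz = 4.5 kHz.
46.2 kHz mod fs = 4.5 kHz.
4.5 kHz ≤ fs/2 = 6.95 kHz, appears at 4.5 kHz.
24.4 kHz mod fs = 10.5 kHz.
10.5 kHz > fs/2 = 6.95 kHz, folds to fs − 10.5 kHz = 3.4 kHz.
37.2 kHz and 46.2 kHz both map to 4.5 kHz.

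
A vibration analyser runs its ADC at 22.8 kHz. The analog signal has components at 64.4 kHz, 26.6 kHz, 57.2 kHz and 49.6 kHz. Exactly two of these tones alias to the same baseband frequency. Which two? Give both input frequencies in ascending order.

49.6 kHz, 64.4 kHz

fs/2 = 11.4 kHz.
64.4 kHz mod fs = 18.8 kHz.
18.8 kHz > fs/2 = 11.4 kHz, folds to fs − 18.8 kHz = 4 kHz.
26.6 kHz mod fs = 3.8 kHz.
3.8 kHz ≤ fs/2 = 11.4 kHz, appears at 3.8 kHz.
57.2 kHz mod fs = 11.6 kHz.
11.6 kHz > fs/2 = 11.4 kHz, folds to fs − 11.6 kHz = 11.2 kHz.
49.6 kHz mod fs = 4 kHz.
4 kHz ≤ fs/2 = 11.4 kHz, appears at 4 kHz.
49.6 kHz and 64.4 kHz both map to 4 kHz.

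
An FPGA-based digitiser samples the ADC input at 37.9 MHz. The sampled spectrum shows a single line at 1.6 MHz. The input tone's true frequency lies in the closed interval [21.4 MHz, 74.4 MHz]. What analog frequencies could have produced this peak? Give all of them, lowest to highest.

36.3 MHz, 39.5 MHz, 74.2 MHz

Frequencies that alias to 1.6 MHz are k·fs ± 1.6 MHz for integer k ≥ 0.
k=0: 1.6 MHz.
k=1: 36.3 MHz, 39.5 MHz.
k=2: 74.2 MHz, 77.4 MHz.
k=3: 112.1 MHz, 115.3 MHz.
Within [21.4 MHz, 74.4 MHz]: 36.3 MHz, 39.5 MHz, 74.2 MHz.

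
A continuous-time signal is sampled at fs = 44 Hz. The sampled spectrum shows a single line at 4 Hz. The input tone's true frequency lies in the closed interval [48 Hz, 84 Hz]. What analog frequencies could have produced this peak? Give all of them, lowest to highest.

Frequencies that alias to 4 Hz are k·fs ± 4 Hz for integer k ≥ 0.
k=0: 4 Hz.
k=1: 40 Hz, 48 Hz.
k=2: 84 Hz, 92 Hz.
k=3: 128 Hz, 136 Hz.
Within [48 Hz, 84 Hz]: 48 Hz, 84 Hz.

48 Hz, 84 Hz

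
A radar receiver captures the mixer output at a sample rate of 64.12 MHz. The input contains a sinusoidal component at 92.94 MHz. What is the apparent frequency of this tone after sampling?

92.94 MHz mod fs = 28.82 MHz.
28.82 MHz ≤ fs/2 = 32.06 MHz, appears at 28.82 MHz.

28.82 MHz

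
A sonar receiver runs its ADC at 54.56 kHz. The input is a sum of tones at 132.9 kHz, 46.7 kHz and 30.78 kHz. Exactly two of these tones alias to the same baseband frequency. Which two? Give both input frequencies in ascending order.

30.78 kHz, 132.9 kHz

fs/2 = 27.28 kHz.
132.9 kHz mod fs = 23.78 kHz.
23.78 kHz ≤ fs/2 = 27.28 kHz, appears at 23.78 kHz.
46.7 kHz > fs/2 = 27.28 kHz, folds to fs − 46.7 kHz = 7.86 kHz.
30.78 kHz > fs/2 = 27.28 kHz, folds to fs − 30.78 kHz = 23.78 kHz.
30.78 kHz and 132.9 kHz both map to 23.78 kHz.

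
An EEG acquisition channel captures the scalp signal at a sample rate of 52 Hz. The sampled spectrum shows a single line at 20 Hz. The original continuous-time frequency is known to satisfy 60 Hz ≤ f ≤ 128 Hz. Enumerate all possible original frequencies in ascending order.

72 Hz, 84 Hz, 124 Hz

Frequencies that alias to 20 Hz are k·fs ± 20 Hz for integer k ≥ 0.
k=0: 20 Hz.
k=1: 32 Hz, 72 Hz.
k=2: 84 Hz, 124 Hz.
k=3: 136 Hz, 176 Hz.
Within [60 Hz, 128 Hz]: 72 Hz, 84 Hz, 124 Hz.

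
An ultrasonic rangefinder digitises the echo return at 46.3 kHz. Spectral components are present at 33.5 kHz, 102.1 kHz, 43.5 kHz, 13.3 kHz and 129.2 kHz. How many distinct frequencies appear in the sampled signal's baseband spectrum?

fs/2 = 23.15 kHz.
33.5 kHz > fs/2 = 23.15 kHz, folds to fs − 33.5 kHz = 12.8 kHz.
102.1 kHz mod fs = 9.5 kHz.
9.5 kHz ≤ fs/2 = 23.15 kHz, appears at 9.5 kHz.
43.5 kHz > fs/2 = 23.15 kHz, folds to fs − 43.5 kHz = 2.8 kHz.
13.3 kHz ≤ fs/2 = 23.15 kHz, passes unchanged.
129.2 kHz mod fs = 36.6 kHz.
36.6 kHz > fs/2 = 23.15 kHz, folds to fs − 36.6 kHz = 9.7 kHz.
Distinct values: {2.8 kHz, 9.5 kHz, 9.7 kHz, 12.8 kHz, 13.3 kHz} → 5.

5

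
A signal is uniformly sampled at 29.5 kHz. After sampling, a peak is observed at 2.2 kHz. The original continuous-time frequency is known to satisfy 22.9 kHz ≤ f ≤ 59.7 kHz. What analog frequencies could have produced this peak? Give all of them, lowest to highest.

Frequencies that alias to 2.2 kHz are k·fs ± 2.2 kHz for integer k ≥ 0.
k=0: 2.2 kHz.
k=1: 27.3 kHz, 31.7 kHz.
k=2: 56.8 kHz, 61.2 kHz.
k=3: 86.3 kHz, 90.7 kHz.
Within [22.9 kHz, 59.7 kHz]: 27.3 kHz, 31.7 kHz, 56.8 kHz.

27.3 kHz, 31.7 kHz, 56.8 kHz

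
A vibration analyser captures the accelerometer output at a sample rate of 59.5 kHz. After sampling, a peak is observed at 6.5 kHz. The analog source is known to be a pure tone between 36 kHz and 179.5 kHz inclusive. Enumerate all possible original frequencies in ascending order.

Frequencies that alias to 6.5 kHz are k·fs ± 6.5 kHz for integer k ≥ 0.
k=0: 6.5 kHz.
k=1: 53 kHz, 66 kHz.
k=2: 112.5 kHz, 125.5 kHz.
k=3: 172 kHz, 185 kHz.
k=4: 231.5 kHz, 244.5 kHz.
Within [36 kHz, 179.5 kHz]: 53 kHz, 66 kHz, 112.5 kHz, 125.5 kHz, 172 kHz.

53 kHz, 66 kHz, 112.5 kHz, 125.5 kHz, 172 kHz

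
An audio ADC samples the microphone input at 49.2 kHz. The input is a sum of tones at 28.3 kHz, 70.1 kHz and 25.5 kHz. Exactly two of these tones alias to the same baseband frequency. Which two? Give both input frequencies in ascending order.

28.3 kHz, 70.1 kHz

fs/2 = 24.6 kHz.
28.3 kHz > fs/2 = 24.6 kHz, folds to fs − 28.3 kHz = 20.9 kHz.
70.1 kHz mod fs = 20.9 kHz.
20.9 kHz ≤ fs/2 = 24.6 kHz, appears at 20.9 kHz.
25.5 kHz > fs/2 = 24.6 kHz, folds to fs − 25.5 kHz = 23.7 kHz.
28.3 kHz and 70.1 kHz both map to 20.9 kHz.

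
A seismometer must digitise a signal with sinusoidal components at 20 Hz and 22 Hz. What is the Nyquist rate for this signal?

Highest-frequency component: 22 Hz.
Nyquist rate = 2 × 22 Hz = 44 Hz.

44 Hz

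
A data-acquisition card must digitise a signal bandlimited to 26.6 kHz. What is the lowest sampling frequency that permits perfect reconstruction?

Nyquist rate = 2 × 26.6 kHz = 53.2 kHz.

53.2 kHz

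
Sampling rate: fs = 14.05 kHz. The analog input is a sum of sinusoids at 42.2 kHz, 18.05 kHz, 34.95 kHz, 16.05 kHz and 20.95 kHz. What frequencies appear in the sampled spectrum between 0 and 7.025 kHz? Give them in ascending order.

0.05 kHz, 2 kHz, 4 kHz, 6.85 kHz, 6.9 kHz

fs/2 = 7.025 kHz.
42.2 kHz mod fs = 0.05 kHz.
0.05 kHz ≤ fs/2 = 7.025 kHz, appears at 0.05 kHz.
18.05 kHz mod fs = 4 kHz.
4 kHz ≤ fs/2 = 7.025 kHz, appears at 4 kHz.
34.95 kHz mod fs = 6.85 kHz.
6.85 kHz ≤ fs/2 = 7.025 kHz, appears at 6.85 kHz.
16.05 kHz mod fs = 2 kHz.
2 kHz ≤ fs/2 = 7.025 kHz, appears at 2 kHz.
20.95 kHz mod fs = 6.9 kHz.
6.9 kHz ≤ fs/2 = 7.025 kHz, appears at 6.9 kHz.
Distinct values: {0.05 kHz, 2 kHz, 4 kHz, 6.85 kHz, 6.9 kHz}.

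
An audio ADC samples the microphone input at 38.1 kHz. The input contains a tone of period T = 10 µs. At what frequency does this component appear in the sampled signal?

14.3 kHz

T = 10 µs → f = 1/T = 100 kHz.
100 kHz mod fs = 23.8 kHz.
23.8 kHz > fs/2 = 19.05 kHz, folds to fs − 23.8 kHz = 14.3 kHz.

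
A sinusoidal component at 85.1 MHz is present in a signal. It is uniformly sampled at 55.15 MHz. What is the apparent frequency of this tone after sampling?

85.1 MHz mod fs = 29.95 MHz.
29.95 MHz > fs/2 = 27.575 MHz, folds to fs − 29.95 MHz = 25.2 MHz.

25.2 MHz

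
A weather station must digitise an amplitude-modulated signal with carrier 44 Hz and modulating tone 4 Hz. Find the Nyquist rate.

AM sidebands sit at fc ± fm = 40 Hz and 48 Hz.
Highest-frequency component: 48 Hz.
Nyquist rate = 2 × 48 Hz = 96 Hz.

96 Hz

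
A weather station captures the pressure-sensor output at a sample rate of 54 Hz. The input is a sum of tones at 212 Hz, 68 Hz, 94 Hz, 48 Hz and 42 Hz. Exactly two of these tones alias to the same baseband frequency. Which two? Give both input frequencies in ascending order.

68 Hz, 94 Hz

fs/2 = 27 Hz.
212 Hz mod fs = 50 Hz.
50 Hz > fs/2 = 27 Hz, folds to fs − 50 Hz = 4 Hz.
68 Hz mod fs = 14 Hz.
14 Hz ≤ fs/2 = 27 Hz, appears at 14 Hz.
94 Hz mod fs = 40 Hz.
40 Hz > fs/2 = 27 Hz, folds to fs − 40 Hz = 14 Hz.
48 Hz > fs/2 = 27 Hz, folds to fs − 48 Hz = 6 Hz.
42 Hz > fs/2 = 27 Hz, folds to fs − 42 Hz = 12 Hz.
68 Hz and 94 Hz both map to 14 Hz.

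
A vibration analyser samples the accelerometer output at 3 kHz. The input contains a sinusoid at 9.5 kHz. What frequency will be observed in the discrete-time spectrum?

0.5 kHz

9.5 kHz mod fs = 0.5 kHz.
0.5 kHz ≤ fs/2 = 1.5 kHz, appears at 0.5 kHz.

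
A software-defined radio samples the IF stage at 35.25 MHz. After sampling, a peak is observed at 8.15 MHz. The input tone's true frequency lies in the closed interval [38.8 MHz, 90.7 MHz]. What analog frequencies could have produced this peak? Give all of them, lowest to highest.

Frequencies that alias to 8.15 MHz are k·fs ± 8.15 MHz for integer k ≥ 0.
k=0: 8.15 MHz.
k=1: 27.1 MHz, 43.4 MHz.
k=2: 62.35 MHz, 78.65 MHz.
k=3: 97.6 MHz, 113.9 MHz.
Within [38.8 MHz, 90.7 MHz]: 43.4 MHz, 62.35 MHz, 78.65 MHz.

43.4 MHz, 62.35 MHz, 78.65 MHz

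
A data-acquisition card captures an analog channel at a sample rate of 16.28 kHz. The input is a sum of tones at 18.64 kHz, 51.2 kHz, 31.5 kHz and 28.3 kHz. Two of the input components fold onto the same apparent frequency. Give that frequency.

fs/2 = 8.14 kHz.
18.64 kHz mod fs = 2.36 kHz.
2.36 kHz ≤ fs/2 = 8.14 kHz, appears at 2.36 kHz.
51.2 kHz mod fs = 2.36 kHz.
2.36 kHz ≤ fs/2 = 8.14 kHz, appears at 2.36 kHz.
31.5 kHz mod fs = 15.22 kHz.
15.22 kHz > fs/2 = 8.14 kHz, folds to fs − 15.22 kHz = 1.06 kHz.
28.3 kHz mod fs = 12.02 kHz.
12.02 kHz > fs/2 = 8.14 kHz, folds to fs − 12.02 kHz = 4.26 kHz.
18.64 kHz and 51.2 kHz both map to 2.36 kHz.

2.36 kHz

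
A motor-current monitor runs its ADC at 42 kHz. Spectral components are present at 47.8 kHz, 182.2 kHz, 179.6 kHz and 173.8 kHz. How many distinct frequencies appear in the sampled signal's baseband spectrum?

fs/2 = 21 kHz.
47.8 kHz mod fs = 5.8 kHz.
5.8 kHz ≤ fs/2 = 21 kHz, appears at 5.8 kHz.
182.2 kHz mod fs = 14.2 kHz.
14.2 kHz ≤ fs/2 = 21 kHz, appears at 14.2 kHz.
179.6 kHz mod fs = 11.6 kHz.
11.6 kHz ≤ fs/2 = 21 kHz, appears at 11.6 kHz.
173.8 kHz mod fs = 5.8 kHz.
5.8 kHz ≤ fs/2 = 21 kHz, appears at 5.8 kHz.
Distinct values: {5.8 kHz, 11.6 kHz, 14.2 kHz} → 3.

3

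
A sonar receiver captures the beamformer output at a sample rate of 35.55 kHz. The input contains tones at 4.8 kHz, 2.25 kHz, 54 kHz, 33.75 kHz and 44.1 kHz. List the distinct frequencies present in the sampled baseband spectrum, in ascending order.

fs/2 = 17.775 kHz.
4.8 kHz ≤ fs/2 = 17.775 kHz, passes unchanged.
2.25 kHz ≤ fs/2 = 17.775 kHz, passes unchanged.
54 kHz mod fs = 18.45 kHz.
18.45 kHz > fs/2 = 17.775 kHz, folds to fs − 18.45 kHz = 17.1 kHz.
33.75 kHz > fs/2 = 17.775 kHz, folds to fs − 33.75 kHz = 1.8 kHz.
44.1 kHz mod fs = 8.55 kHz.
8.55 kHz ≤ fs/2 = 17.775 kHz, appears at 8.55 kHz.
Distinct values: {1.8 kHz, 2.25 kHz, 4.8 kHz, 8.55 kHz, 17.1 kHz}.

1.8 kHz, 2.25 kHz, 4.8 kHz, 8.55 kHz, 17.1 kHz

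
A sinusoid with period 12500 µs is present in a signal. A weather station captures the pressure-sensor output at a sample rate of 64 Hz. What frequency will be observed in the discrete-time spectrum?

16 Hz

T = 12500 µs → f = 1/T = 80 Hz.
80 Hz mod fs = 16 Hz.
16 Hz ≤ fs/2 = 32 Hz, appears at 16 Hz.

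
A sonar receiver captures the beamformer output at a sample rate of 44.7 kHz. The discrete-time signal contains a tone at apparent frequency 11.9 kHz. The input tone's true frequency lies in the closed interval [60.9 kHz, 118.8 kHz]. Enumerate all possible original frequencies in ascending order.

77.5 kHz, 101.3 kHz

Frequencies that alias to 11.9 kHz are k·fs ± 11.9 kHz for integer k ≥ 0.
k=0: 11.9 kHz.
k=1: 32.8 kHz, 56.6 kHz.
k=2: 77.5 kHz, 101.3 kHz.
k=3: 122.2 kHz, 146 kHz.
Within [60.9 kHz, 118.8 kHz]: 77.5 kHz, 101.3 kHz.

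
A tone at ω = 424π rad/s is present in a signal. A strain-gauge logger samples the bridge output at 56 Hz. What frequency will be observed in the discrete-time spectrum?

ω = 424π rad/s → f = ω/(2π) = 212 Hz.
212 Hz mod fs = 44 Hz.
44 Hz > fs/2 = 28 Hz, folds to fs − 44 Hz = 12 Hz.

12 Hz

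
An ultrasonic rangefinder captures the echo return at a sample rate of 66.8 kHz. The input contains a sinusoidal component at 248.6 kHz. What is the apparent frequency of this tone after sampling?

18.6 kHz

248.6 kHz mod fs = 48.2 kHz.
48.2 kHz > fs/2 = 33.4 kHz, folds to fs − 48.2 kHz = 18.6 kHz.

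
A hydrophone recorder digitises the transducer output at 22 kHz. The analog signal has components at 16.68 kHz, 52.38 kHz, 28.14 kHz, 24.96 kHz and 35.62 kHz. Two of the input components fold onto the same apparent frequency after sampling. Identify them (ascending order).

fs/2 = 11 kHz.
16.68 kHz > fs/2 = 11 kHz, folds to fs − 16.68 kHz = 5.32 kHz.
52.38 kHz mod fs = 8.38 kHz.
8.38 kHz ≤ fs/2 = 11 kHz, appears at 8.38 kHz.
28.14 kHz mod fs = 6.14 kHz.
6.14 kHz ≤ fs/2 = 11 kHz, appears at 6.14 kHz.
24.96 kHz mod fs = 2.96 kHz.
2.96 kHz ≤ fs/2 = 11 kHz, appears at 2.96 kHz.
35.62 kHz mod fs = 13.62 kHz.
13.62 kHz > fs/2 = 11 kHz, folds to fs − 13.62 kHz = 8.38 kHz.
35.62 kHz and 52.38 kHz both map to 8.38 kHz.

35.62 kHz, 52.38 kHz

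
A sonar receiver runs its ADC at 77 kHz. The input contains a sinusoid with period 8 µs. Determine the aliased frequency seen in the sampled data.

T = 8 µs → f = 1/T = 125 kHz.
125 kHz mod fs = 48 kHz.
48 kHz > fs/2 = 38.5 kHz, folds to fs − 48 kHz = 29 kHz.

29 kHz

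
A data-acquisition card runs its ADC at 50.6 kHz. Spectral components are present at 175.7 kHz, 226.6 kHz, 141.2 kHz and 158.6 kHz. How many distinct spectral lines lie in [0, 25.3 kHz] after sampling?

4

fs/2 = 25.3 kHz.
175.7 kHz mod fs = 23.9 kHz.
23.9 kHz ≤ fs/2 = 25.3 kHz, appears at 23.9 kHz.
226.6 kHz mod fs = 24.2 kHz.
24.2 kHz ≤ fs/2 = 25.3 kHz, appears at 24.2 kHz.
141.2 kHz mod fs = 40 kHz.
40 kHz > fs/2 = 25.3 kHz, folds to fs − 40 kHz = 10.6 kHz.
158.6 kHz mod fs = 6.8 kHz.
6.8 kHz ≤ fs/2 = 25.3 kHz, appears at 6.8 kHz.
Distinct values: {6.8 kHz, 10.6 kHz, 23.9 kHz, 24.2 kHz} → 4.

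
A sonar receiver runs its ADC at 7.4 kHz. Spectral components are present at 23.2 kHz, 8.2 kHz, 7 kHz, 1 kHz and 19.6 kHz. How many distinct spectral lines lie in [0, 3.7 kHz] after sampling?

fs/2 = 3.7 kHz.
23.2 kHz mod fs = 1 kHz.
1 kHz ≤ fs/2 = 3.7 kHz, appears at 1 kHz.
8.2 kHz mod fs = 0.8 kHz.
0.8 kHz ≤ fs/2 = 3.7 kHz, appears at 0.8 kHz.
7 kHz > fs/2 = 3.7 kHz, folds to fs − 7 kHz = 0.4 kHz.
1 kHz ≤ fs/2 = 3.7 kHz, passes unchanged.
19.6 kHz mod fs = 4.8 kHz.
4.8 kHz > fs/2 = 3.7 kHz, folds to fs − 4.8 kHz = 2.6 kHz.
Distinct values: {0.4 kHz, 0.8 kHz, 1 kHz, 2.6 kHz} → 4.

4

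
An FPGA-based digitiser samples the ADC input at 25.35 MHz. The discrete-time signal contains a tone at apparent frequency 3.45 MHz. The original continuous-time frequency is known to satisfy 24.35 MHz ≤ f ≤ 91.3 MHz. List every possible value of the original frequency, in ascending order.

28.8 MHz, 47.25 MHz, 54.15 MHz, 72.6 MHz, 79.5 MHz

Frequencies that alias to 3.45 MHz are k·fs ± 3.45 MHz for integer k ≥ 0.
k=0: 3.45 MHz.
k=1: 21.9 MHz, 28.8 MHz.
k=2: 47.25 MHz, 54.15 MHz.
k=3: 72.6 MHz, 79.5 MHz.
k=4: 97.95 MHz, 104.85 MHz.
Within [24.35 MHz, 91.3 MHz]: 28.8 MHz, 47.25 MHz, 54.15 MHz, 72.6 MHz, 79.5 MHz.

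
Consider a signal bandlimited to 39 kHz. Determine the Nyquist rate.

Nyquist rate = 2 × 39 kHz = 78 kHz.

78 kHz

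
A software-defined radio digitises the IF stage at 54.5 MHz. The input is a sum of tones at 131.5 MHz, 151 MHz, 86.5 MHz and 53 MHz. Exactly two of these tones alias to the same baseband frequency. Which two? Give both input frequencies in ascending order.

fs/2 = 27.25 MHz.
131.5 MHz mod fs = 22.5 MHz.
22.5 MHz ≤ fs/2 = 27.25 MHz, appears at 22.5 MHz.
151 MHz mod fs = 42 MHz.
42 MHz > fs/2 = 27.25 MHz, folds to fs − 42 MHz = 12.5 MHz.
86.5 MHz mod fs = 32 MHz.
32 MHz > fs/2 = 27.25 MHz, folds to fs − 32 MHz = 22.5 MHz.
53 MHz > fs/2 = 27.25 MHz, folds to fs − 53 MHz = 1.5 MHz.
86.5 MHz and 131.5 MHz both map to 22.5 MHz.

86.5 MHz, 131.5 MHz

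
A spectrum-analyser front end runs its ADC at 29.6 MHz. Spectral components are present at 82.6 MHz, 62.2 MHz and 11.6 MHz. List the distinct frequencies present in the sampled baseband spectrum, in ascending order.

fs/2 = 14.8 MHz.
82.6 MHz mod fs = 23.4 MHz.
23.4 MHz > fs/2 = 14.8 MHz, folds to fs − 23.4 MHz = 6.2 MHz.
62.2 MHz mod fs = 3 MHz.
3 MHz ≤ fs/2 = 14.8 MHz, appears at 3 MHz.
11.6 MHz ≤ fs/2 = 14.8 MHz, passes unchanged.
Distinct values: {3 MHz, 6.2 MHz, 11.6 MHz}.

3 MHz, 6.2 MHz, 11.6 MHz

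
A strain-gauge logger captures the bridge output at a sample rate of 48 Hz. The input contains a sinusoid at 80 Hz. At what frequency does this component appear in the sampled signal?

80 Hz mod fs = 32 Hz.
32 Hz > fs/2 = 24 Hz, folds to fs − 32 Hz = 16 Hz.

16 Hz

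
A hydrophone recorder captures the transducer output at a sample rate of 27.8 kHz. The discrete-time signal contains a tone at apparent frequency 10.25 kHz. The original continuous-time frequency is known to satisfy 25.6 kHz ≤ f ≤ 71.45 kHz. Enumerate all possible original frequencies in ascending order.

38.05 kHz, 45.35 kHz, 65.85 kHz

Frequencies that alias to 10.25 kHz are k·fs ± 10.25 kHz for integer k ≥ 0.
k=0: 10.25 kHz.
k=1: 17.55 kHz, 38.05 kHz.
k=2: 45.35 kHz, 65.85 kHz.
k=3: 73.15 kHz, 93.65 kHz.
Within [25.6 kHz, 71.45 kHz]: 38.05 kHz, 45.35 kHz, 65.85 kHz.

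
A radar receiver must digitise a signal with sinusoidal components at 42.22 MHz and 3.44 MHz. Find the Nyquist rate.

84.44 MHz

Highest-frequency component: 42.22 MHz.
Nyquist rate = 2 × 42.22 MHz = 84.44 MHz.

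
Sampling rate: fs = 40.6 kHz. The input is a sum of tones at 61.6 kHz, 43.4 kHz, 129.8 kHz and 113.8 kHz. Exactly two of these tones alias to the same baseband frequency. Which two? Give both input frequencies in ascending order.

fs/2 = 20.3 kHz.
61.6 kHz mod fs = 21 kHz.
21 kHz > fs/2 = 20.3 kHz, folds to fs − 21 kHz = 19.6 kHz.
43.4 kHz mod fs = 2.8 kHz.
2.8 kHz ≤ fs/2 = 20.3 kHz, appears at 2.8 kHz.
129.8 kHz mod fs = 8 kHz.
8 kHz ≤ fs/2 = 20.3 kHz, appears at 8 kHz.
113.8 kHz mod fs = 32.6 kHz.
32.6 kHz > fs/2 = 20.3 kHz, folds to fs − 32.6 kHz = 8 kHz.
113.8 kHz and 129.8 kHz both map to 8 kHz.

113.8 kHz, 129.8 kHz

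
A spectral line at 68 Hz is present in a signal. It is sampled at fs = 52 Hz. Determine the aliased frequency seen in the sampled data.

68 Hz mod fs = 16 Hz.
16 Hz ≤ fs/2 = 26 Hz, appears at 16 Hz.

16 Hz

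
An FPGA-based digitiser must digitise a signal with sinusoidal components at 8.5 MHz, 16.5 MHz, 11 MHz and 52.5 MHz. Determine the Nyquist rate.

Highest-frequency component: 52.5 MHz.
Nyquist rate = 2 × 52.5 MHz = 105 MHz.

105 MHz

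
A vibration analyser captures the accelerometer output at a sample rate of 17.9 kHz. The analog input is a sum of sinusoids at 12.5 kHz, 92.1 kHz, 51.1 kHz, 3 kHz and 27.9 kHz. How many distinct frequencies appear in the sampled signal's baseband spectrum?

fs/2 = 8.95 kHz.
12.5 kHz > fs/2 = 8.95 kHz, folds to fs − 12.5 kHz = 5.4 kHz.
92.1 kHz mod fs = 2.6 kHz.
2.6 kHz ≤ fs/2 = 8.95 kHz, appears at 2.6 kHz.
51.1 kHz mod fs = 15.3 kHz.
15.3 kHz > fs/2 = 8.95 kHz, folds to fs − 15.3 kHz = 2.6 kHz.
3 kHz ≤ fs/2 = 8.95 kHz, passes unchanged.
27.9 kHz mod fs = 10 kHz.
10 kHz > fs/2 = 8.95 kHz, folds to fs − 10 kHz = 7.9 kHz.
Distinct values: {2.6 kHz, 3 kHz, 5.4 kHz, 7.9 kHz} → 4.

4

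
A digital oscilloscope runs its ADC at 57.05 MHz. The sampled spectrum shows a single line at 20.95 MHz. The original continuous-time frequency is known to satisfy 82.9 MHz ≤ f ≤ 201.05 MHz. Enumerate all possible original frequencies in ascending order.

Frequencies that alias to 20.95 MHz are k·fs ± 20.95 MHz for integer k ≥ 0.
k=0: 20.95 MHz.
k=1: 36.1 MHz, 78 MHz.
k=2: 93.15 MHz, 135.05 MHz.
k=3: 150.2 MHz, 192.1 MHz.
k=4: 207.25 MHz, 249.15 MHz.
Within [82.9 MHz, 201.05 MHz]: 93.15 MHz, 135.05 MHz, 150.2 MHz, 192.1 MHz.

93.15 MHz, 135.05 MHz, 150.2 MHz, 192.1 MHz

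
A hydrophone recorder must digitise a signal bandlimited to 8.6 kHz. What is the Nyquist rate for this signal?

Nyquist rate = 2 × 8.6 kHz = 17.2 kHz.

17.2 kHz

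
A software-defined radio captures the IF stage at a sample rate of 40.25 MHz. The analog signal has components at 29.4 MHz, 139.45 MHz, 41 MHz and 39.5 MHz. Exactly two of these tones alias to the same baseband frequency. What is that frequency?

fs/2 = 20.125 MHz.
29.4 MHz > fs/2 = 20.125 MHz, folds to fs − 29.4 MHz = 10.85 MHz.
139.45 MHz mod fs = 18.7 MHz.
18.7 MHz ≤ fs/2 = 20.125 MHz, appears at 18.7 MHz.
41 MHz mod fs = 0.75 MHz.
0.75 MHz ≤ fs/2 = 20.125 MHz, appears at 0.75 MHz.
39.5 MHz > fs/2 = 20.125 MHz, folds to fs − 39.5 MHz = 0.75 MHz.
39.5 MHz and 41 MHz both map to 0.75 MHz.

0.75 MHz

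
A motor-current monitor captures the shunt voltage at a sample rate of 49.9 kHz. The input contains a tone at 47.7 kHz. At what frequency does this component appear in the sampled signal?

2.2 kHz

47.7 kHz > fs/2 = 24.95 kHz, folds to fs − 47.7 kHz = 2.2 kHz.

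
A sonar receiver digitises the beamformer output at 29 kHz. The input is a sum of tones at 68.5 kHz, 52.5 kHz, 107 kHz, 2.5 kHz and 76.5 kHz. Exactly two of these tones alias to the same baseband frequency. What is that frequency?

fs/2 = 14.5 kHz.
68.5 kHz mod fs = 10.5 kHz.
10.5 kHz ≤ fs/2 = 14.5 kHz, appears at 10.5 kHz.
52.5 kHz mod fs = 23.5 kHz.
23.5 kHz > fs/2 = 14.5 kHz, folds to fs − 23.5 kHz = 5.5 kHz.
107 kHz mod fs = 20 kHz.
20 kHz > fs/2 = 14.5 kHz, folds to fs − 20 kHz = 9 kHz.
2.5 kHz ≤ fs/2 = 14.5 kHz, passes unchanged.
76.5 kHz mod fs = 18.5 kHz.
18.5 kHz > fs/2 = 14.5 kHz, folds to fs − 18.5 kHz = 10.5 kHz.
68.5 kHz and 76.5 kHz both map to 10.5 kHz.

10.5 kHz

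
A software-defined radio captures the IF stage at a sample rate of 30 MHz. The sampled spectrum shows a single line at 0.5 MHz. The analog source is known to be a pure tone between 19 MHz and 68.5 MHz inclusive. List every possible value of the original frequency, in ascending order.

Frequencies that alias to 0.5 MHz are k·fs ± 0.5 MHz for integer k ≥ 0.
k=0: 0.5 MHz.
k=1: 29.5 MHz, 30.5 MHz.
k=2: 59.5 MHz, 60.5 MHz.
k=3: 89.5 MHz, 90.5 MHz.
Within [19 MHz, 68.5 MHz]: 29.5 MHz, 30.5 MHz, 59.5 MHz, 60.5 MHz.

29.5 MHz, 30.5 MHz, 59.5 MHz, 60.5 MHz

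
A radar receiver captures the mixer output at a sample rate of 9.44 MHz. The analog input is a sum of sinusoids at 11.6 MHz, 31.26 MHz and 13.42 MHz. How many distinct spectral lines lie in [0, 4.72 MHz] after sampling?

3

fs/2 = 4.72 MHz.
11.6 MHz mod fs = 2.16 MHz.
2.16 MHz ≤ fs/2 = 4.72 MHz, appears at 2.16 MHz.
31.26 MHz mod fs = 2.94 MHz.
2.94 MHz ≤ fs/2 = 4.72 MHz, appears at 2.94 MHz.
13.42 MHz mod fs = 3.98 MHz.
3.98 MHz ≤ fs/2 = 4.72 MHz, appears at 3.98 MHz.
Distinct values: {2.16 MHz, 2.94 MHz, 3.98 MHz} → 3.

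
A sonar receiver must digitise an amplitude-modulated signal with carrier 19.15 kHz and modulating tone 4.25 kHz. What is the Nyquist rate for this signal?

AM sidebands sit at fc ± fm = 14.9 kHz and 23.4 kHz.
Highest-frequency component: 23.4 kHz.
Nyquist rate = 2 × 23.4 kHz = 46.8 kHz.

46.8 kHz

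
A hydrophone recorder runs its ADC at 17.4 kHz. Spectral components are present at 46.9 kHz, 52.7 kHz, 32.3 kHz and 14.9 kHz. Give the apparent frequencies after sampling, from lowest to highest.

fs/2 = 8.7 kHz.
46.9 kHz mod fs = 12.1 kHz.
12.1 kHz > fs/2 = 8.7 kHz, folds to fs − 12.1 kHz = 5.3 kHz.
52.7 kHz mod fs = 0.5 kHz.
0.5 kHz ≤ fs/2 = 8.7 kHz, appears at 0.5 kHz.
32.3 kHz mod fs = 14.9 kHz.
14.9 kHz > fs/2 = 8.7 kHz, folds to fs − 14.9 kHz = 2.5 kHz.
14.9 kHz > fs/2 = 8.7 kHz, folds to fs − 14.9 kHz = 2.5 kHz.
Distinct values: {0.5 kHz, 2.5 kHz, 5.3 kHz}.

0.5 kHz, 2.5 kHz, 5.3 kHz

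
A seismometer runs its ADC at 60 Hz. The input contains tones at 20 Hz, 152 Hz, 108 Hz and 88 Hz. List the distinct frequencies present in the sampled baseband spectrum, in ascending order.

12 Hz, 20 Hz, 28 Hz

fs/2 = 30 Hz.
20 Hz ≤ fs/2 = 30 Hz, passes unchanged.
152 Hz mod fs = 32 Hz.
32 Hz > fs/2 = 30 Hz, folds to fs − 32 Hz = 28 Hz.
108 Hz mod fs = 48 Hz.
48 Hz > fs/2 = 30 Hz, folds to fs − 48 Hz = 12 Hz.
88 Hz mod fs = 28 Hz.
28 Hz ≤ fs/2 = 30 Hz, appears at 28 Hz.
Distinct values: {12 Hz, 20 Hz, 28 Hz}.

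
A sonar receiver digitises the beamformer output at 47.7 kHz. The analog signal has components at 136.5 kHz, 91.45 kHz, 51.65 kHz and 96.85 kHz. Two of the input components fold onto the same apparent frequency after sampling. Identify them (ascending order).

51.65 kHz, 91.45 kHz

fs/2 = 23.85 kHz.
136.5 kHz mod fs = 41.1 kHz.
41.1 kHz > fs/2 = 23.85 kHz, folds to fs − 41.1 kHz = 6.6 kHz.
91.45 kHz mod fs = 43.75 kHz.
43.75 kHz > fs/2 = 23.85 kHz, folds to fs − 43.75 kHz = 3.95 kHz.
51.65 kHz mod fs = 3.95 kHz.
3.95 kHz ≤ fs/2 = 23.85 kHz, appears at 3.95 kHz.
96.85 kHz mod fs = 1.45 kHz.
1.45 kHz ≤ fs/2 = 23.85 kHz, appears at 1.45 kHz.
51.65 kHz and 91.45 kHz both map to 3.95 kHz.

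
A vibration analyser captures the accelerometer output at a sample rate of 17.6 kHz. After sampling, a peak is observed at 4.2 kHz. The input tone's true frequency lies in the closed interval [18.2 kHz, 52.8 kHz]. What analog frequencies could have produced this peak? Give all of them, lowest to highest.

21.8 kHz, 31 kHz, 39.4 kHz, 48.6 kHz

Frequencies that alias to 4.2 kHz are k·fs ± 4.2 kHz for integer k ≥ 0.
k=0: 4.2 kHz.
k=1: 13.4 kHz, 21.8 kHz.
k=2: 31 kHz, 39.4 kHz.
k=3: 48.6 kHz, 57 kHz.
k=4: 66.2 kHz, 74.6 kHz.
Within [18.2 kHz, 52.8 kHz]: 21.8 kHz, 31 kHz, 39.4 kHz, 48.6 kHz.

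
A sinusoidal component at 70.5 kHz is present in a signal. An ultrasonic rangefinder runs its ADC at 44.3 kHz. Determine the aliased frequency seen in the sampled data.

70.5 kHz mod fs = 26.2 kHz.
26.2 kHz > fs/2 = 22.15 kHz, folds to fs − 26.2 kHz = 18.1 kHz.

18.1 kHz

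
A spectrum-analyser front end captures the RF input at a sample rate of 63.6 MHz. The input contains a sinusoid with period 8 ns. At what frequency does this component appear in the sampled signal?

T = 8 ns → f = 1/T = 125 MHz.
125 MHz mod fs = 61.4 MHz.
61.4 MHz > fs/2 = 31.8 MHz, folds to fs − 61.4 MHz = 2.2 MHz.

2.2 MHz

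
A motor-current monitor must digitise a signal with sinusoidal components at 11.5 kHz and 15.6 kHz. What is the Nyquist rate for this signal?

Highest-frequency component: 15.6 kHz.
Nyquist rate = 2 × 15.6 kHz = 31.2 kHz.

31.2 kHz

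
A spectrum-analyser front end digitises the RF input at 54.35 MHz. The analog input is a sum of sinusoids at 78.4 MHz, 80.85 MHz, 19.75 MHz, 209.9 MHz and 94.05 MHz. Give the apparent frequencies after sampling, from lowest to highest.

fs/2 = 27.175 MHz.
78.4 MHz mod fs = 24.05 MHz.
24.05 MHz ≤ fs/2 = 27.175 MHz, appears at 24.05 MHz.
80.85 MHz mod fs = 26.5 MHz.
26.5 MHz ≤ fs/2 = 27.175 MHz, appears at 26.5 MHz.
19.75 MHz ≤ fs/2 = 27.175 MHz, passes unchanged.
209.9 MHz mod fs = 46.85 MHz.
46.85 MHz > fs/2 = 27.175 MHz, folds to fs − 46.85 MHz = 7.5 MHz.
94.05 MHz mod fs = 39.7 MHz.
39.7 MHz > fs/2 = 27.175 MHz, folds to fs − 39.7 MHz = 14.65 MHz.
Distinct values: {7.5 MHz, 14.65 MHz, 19.75 MHz, 24.05 MHz, 26.5 MHz}.

7.5 MHz, 14.65 MHz, 19.75 MHz, 24.05 MHz, 26.5 MHz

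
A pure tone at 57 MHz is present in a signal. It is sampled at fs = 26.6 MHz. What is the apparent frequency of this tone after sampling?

3.8 MHz

57 MHz mod fs = 3.8 MHz.
3.8 MHz ≤ fs/2 = 13.3 MHz, appears at 3.8 MHz.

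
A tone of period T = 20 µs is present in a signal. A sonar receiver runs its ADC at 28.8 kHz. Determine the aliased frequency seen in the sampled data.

T = 20 µs → f = 1/T = 50 kHz.
50 kHz mod fs = 21.2 kHz.
21.2 kHz > fs/2 = 14.4 kHz, folds to fs − 21.2 kHz = 7.6 kHz.

7.6 kHz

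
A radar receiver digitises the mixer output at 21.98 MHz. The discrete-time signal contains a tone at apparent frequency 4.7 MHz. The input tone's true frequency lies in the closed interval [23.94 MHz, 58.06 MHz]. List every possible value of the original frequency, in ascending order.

Frequencies that alias to 4.7 MHz are k·fs ± 4.7 MHz for integer k ≥ 0.
k=0: 4.7 MHz.
k=1: 17.28 MHz, 26.68 MHz.
k=2: 39.26 MHz, 48.66 MHz.
k=3: 61.24 MHz, 70.64 MHz.
Within [23.94 MHz, 58.06 MHz]: 26.68 MHz, 39.26 MHz, 48.66 MHz.

26.68 MHz, 39.26 MHz, 48.66 MHz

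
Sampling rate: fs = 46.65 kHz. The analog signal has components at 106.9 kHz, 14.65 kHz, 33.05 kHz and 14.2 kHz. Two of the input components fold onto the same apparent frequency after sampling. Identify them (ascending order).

33.05 kHz, 106.9 kHz

fs/2 = 23.325 kHz.
106.9 kHz mod fs = 13.6 kHz.
13.6 kHz ≤ fs/2 = 23.325 kHz, appears at 13.6 kHz.
14.65 kHz ≤ fs/2 = 23.325 kHz, passes unchanged.
33.05 kHz > fs/2 = 23.325 kHz, folds to fs − 33.05 kHz = 13.6 kHz.
14.2 kHz ≤ fs/2 = 23.325 kHz, passes unchanged.
33.05 kHz and 106.9 kHz both map to 13.6 kHz.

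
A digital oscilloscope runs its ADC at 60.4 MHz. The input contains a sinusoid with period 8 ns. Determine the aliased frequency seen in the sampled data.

4.2 MHz

T = 8 ns → f = 1/T = 125 MHz.
125 MHz mod fs = 4.2 MHz.
4.2 MHz ≤ fs/2 = 30.2 MHz, appears at 4.2 MHz.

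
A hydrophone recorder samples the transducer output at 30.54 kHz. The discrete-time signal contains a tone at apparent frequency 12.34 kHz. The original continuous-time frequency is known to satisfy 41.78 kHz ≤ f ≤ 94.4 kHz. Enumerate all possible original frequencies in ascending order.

42.88 kHz, 48.74 kHz, 73.42 kHz, 79.28 kHz

Frequencies that alias to 12.34 kHz are k·fs ± 12.34 kHz for integer k ≥ 0.
k=0: 12.34 kHz.
k=1: 18.2 kHz, 42.88 kHz.
k=2: 48.74 kHz, 73.42 kHz.
k=3: 79.28 kHz, 103.96 kHz.
k=4: 109.82 kHz, 134.5 kHz.
Within [41.78 kHz, 94.4 kHz]: 42.88 kHz, 48.74 kHz, 73.42 kHz, 79.28 kHz.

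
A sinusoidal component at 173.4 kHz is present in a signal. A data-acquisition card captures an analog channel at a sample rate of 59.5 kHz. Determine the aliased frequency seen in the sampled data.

173.4 kHz mod fs = 54.4 kHz.
54.4 kHz > fs/2 = 29.75 kHz, folds to fs − 54.4 kHz = 5.1 kHz.

5.1 kHz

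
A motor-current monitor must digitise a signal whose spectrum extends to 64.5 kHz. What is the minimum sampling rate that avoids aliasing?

Nyquist rate = 2 × 64.5 kHz = 129 kHz.

129 kHz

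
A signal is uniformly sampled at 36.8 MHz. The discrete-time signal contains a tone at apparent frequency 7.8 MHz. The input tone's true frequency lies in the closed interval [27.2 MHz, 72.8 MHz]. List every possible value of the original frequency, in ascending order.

Frequencies that alias to 7.8 MHz are k·fs ± 7.8 MHz for integer k ≥ 0.
k=0: 7.8 MHz.
k=1: 29 MHz, 44.6 MHz.
k=2: 65.8 MHz, 81.4 MHz.
k=3: 102.6 MHz, 118.2 MHz.
Within [27.2 MHz, 72.8 MHz]: 29 MHz, 44.6 MHz, 65.8 MHz.

29 MHz, 44.6 MHz, 65.8 MHz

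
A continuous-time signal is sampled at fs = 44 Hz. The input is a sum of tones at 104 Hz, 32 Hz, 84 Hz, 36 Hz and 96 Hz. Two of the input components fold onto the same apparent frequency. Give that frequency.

fs/2 = 22 Hz.
104 Hz mod fs = 16 Hz.
16 Hz ≤ fs/2 = 22 Hz, appears at 16 Hz.
32 Hz > fs/2 = 22 Hz, folds to fs − 32 Hz = 12 Hz.
84 Hz mod fs = 40 Hz.
40 Hz > fs/2 = 22 Hz, folds to fs − 40 Hz = 4 Hz.
36 Hz > fs/2 = 22 Hz, folds to fs − 36 Hz = 8 Hz.
96 Hz mod fs = 8 Hz.
8 Hz ≤ fs/2 = 22 Hz, appears at 8 Hz.
36 Hz and 96 Hz both map to 8 Hz.

8 Hz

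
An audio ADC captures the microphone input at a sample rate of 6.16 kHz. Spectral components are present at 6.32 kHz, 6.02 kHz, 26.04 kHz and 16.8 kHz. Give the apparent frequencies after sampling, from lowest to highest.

0.14 kHz, 0.16 kHz, 1.4 kHz, 1.68 kHz

fs/2 = 3.08 kHz.
6.32 kHz mod fs = 0.16 kHz.
0.16 kHz ≤ fs/2 = 3.08 kHz, appears at 0.16 kHz.
6.02 kHz > fs/2 = 3.08 kHz, folds to fs − 6.02 kHz = 0.14 kHz.
26.04 kHz mod fs = 1.4 kHz.
1.4 kHz ≤ fs/2 = 3.08 kHz, appears at 1.4 kHz.
16.8 kHz mod fs = 4.48 kHz.
4.48 kHz > fs/2 = 3.08 kHz, folds to fs − 4.48 kHz = 1.68 kHz.
Distinct values: {0.14 kHz, 0.16 kHz, 1.4 kHz, 1.68 kHz}.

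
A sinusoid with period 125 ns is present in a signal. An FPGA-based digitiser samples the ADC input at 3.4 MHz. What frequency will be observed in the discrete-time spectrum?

1.2 MHz

T = 125 ns → f = 1/T = 8 MHz.
8 MHz mod fs = 1.2 MHz.
1.2 MHz ≤ fs/2 = 1.7 MHz, appears at 1.2 MHz.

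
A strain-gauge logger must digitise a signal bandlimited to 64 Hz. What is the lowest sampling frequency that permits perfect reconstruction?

128 Hz

Nyquist rate = 2 × 64 Hz = 128 Hz.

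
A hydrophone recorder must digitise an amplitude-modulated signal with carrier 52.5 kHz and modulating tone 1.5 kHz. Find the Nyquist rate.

108 kHz

AM sidebands sit at fc ± fm = 51 kHz and 54 kHz.
Highest-frequency component: 54 kHz.
Nyquist rate = 2 × 54 kHz = 108 kHz.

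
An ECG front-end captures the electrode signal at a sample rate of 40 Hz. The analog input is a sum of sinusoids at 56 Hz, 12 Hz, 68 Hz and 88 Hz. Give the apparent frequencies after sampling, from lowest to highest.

8 Hz, 12 Hz, 16 Hz

fs/2 = 20 Hz.
56 Hz mod fs = 16 Hz.
16 Hz ≤ fs/2 = 20 Hz, appears at 16 Hz.
12 Hz ≤ fs/2 = 20 Hz, passes unchanged.
68 Hz mod fs = 28 Hz.
28 Hz > fs/2 = 20 Hz, folds to fs − 28 Hz = 12 Hz.
88 Hz mod fs = 8 Hz.
8 Hz ≤ fs/2 = 20 Hz, appears at 8 Hz.
Distinct values: {8 Hz, 12 Hz, 16 Hz}.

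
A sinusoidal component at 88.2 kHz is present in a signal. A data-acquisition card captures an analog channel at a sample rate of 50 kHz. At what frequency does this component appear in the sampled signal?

88.2 kHz mod fs = 38.2 kHz.
38.2 kHz > fs/2 = 25 kHz, folds to fs − 38.2 kHz = 11.8 kHz.

11.8 kHz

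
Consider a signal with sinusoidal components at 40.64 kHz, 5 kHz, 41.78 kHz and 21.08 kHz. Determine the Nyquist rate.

83.56 kHz

Highest-frequency component: 41.78 kHz.
Nyquist rate = 2 × 41.78 kHz = 83.56 kHz.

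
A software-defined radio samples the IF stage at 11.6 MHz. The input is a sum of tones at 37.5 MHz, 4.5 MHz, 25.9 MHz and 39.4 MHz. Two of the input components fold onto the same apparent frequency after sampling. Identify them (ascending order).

fs/2 = 5.8 MHz.
37.5 MHz mod fs = 2.7 MHz.
2.7 MHz ≤ fs/2 = 5.8 MHz, appears at 2.7 MHz.
4.5 MHz ≤ fs/2 = 5.8 MHz, passes unchanged.
25.9 MHz mod fs = 2.7 MHz.
2.7 MHz ≤ fs/2 = 5.8 MHz, appears at 2.7 MHz.
39.4 MHz mod fs = 4.6 MHz.
4.6 MHz ≤ fs/2 = 5.8 MHz, appears at 4.6 MHz.
25.9 MHz and 37.5 MHz both map to 2.7 MHz.

25.9 MHz, 37.5 MHz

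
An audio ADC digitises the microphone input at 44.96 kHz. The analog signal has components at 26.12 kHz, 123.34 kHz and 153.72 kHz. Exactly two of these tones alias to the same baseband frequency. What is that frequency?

18.84 kHz

fs/2 = 22.48 kHz.
26.12 kHz > fs/2 = 22.48 kHz, folds to fs − 26.12 kHz = 18.84 kHz.
123.34 kHz mod fs = 33.42 kHz.
33.42 kHz > fs/2 = 22.48 kHz, folds to fs − 33.42 kHz = 11.54 kHz.
153.72 kHz mod fs = 18.84 kHz.
18.84 kHz ≤ fs/2 = 22.48 kHz, appears at 18.84 kHz.
26.12 kHz and 153.72 kHz both map to 18.84 kHz.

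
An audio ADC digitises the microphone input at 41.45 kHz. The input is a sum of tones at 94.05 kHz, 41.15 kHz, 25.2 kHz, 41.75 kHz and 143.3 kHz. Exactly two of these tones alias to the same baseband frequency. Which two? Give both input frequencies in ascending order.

fs/2 = 20.725 kHz.
94.05 kHz mod fs = 11.15 kHz.
11.15 kHz ≤ fs/2 = 20.725 kHz, appears at 11.15 kHz.
41.15 kHz > fs/2 = 20.725 kHz, folds to fs − 41.15 kHz = 0.3 kHz.
25.2 kHz > fs/2 = 20.725 kHz, folds to fs − 25.2 kHz = 16.25 kHz.
41.75 kHz mod fs = 0.3 kHz.
0.3 kHz ≤ fs/2 = 20.725 kHz, appears at 0.3 kHz.
143.3 kHz mod fs = 18.95 kHz.
18.95 kHz ≤ fs/2 = 20.725 kHz, appears at 18.95 kHz.
41.15 kHz and 41.75 kHz both map to 0.3 kHz.

41.15 kHz, 41.75 kHz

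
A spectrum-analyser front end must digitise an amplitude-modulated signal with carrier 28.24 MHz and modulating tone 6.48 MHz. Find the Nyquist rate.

69.44 MHz

AM sidebands sit at fc ± fm = 21.76 MHz and 34.72 MHz.
Highest-frequency component: 34.72 MHz.
Nyquist rate = 2 × 34.72 MHz = 69.44 MHz.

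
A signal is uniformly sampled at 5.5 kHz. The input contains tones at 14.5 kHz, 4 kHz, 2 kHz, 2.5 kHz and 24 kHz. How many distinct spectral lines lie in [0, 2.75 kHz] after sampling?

fs/2 = 2.75 kHz.
14.5 kHz mod fs = 3.5 kHz.
3.5 kHz > fs/2 = 2.75 kHz, folds to fs − 3.5 kHz = 2 kHz.
4 kHz > fs/2 = 2.75 kHz, folds to fs − 4 kHz = 1.5 kHz.
2 kHz ≤ fs/2 = 2.75 kHz, passes unchanged.
2.5 kHz ≤ fs/2 = 2.75 kHz, passes unchanged.
24 kHz mod fs = 2 kHz.
2 kHz ≤ fs/2 = 2.75 kHz, appears at 2 kHz.
Distinct values: {1.5 kHz, 2 kHz, 2.5 kHz} → 3.

3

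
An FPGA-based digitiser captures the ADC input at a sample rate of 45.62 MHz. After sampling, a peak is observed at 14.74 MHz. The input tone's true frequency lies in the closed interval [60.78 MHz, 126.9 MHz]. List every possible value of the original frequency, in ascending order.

76.5 MHz, 105.98 MHz, 122.12 MHz

Frequencies that alias to 14.74 MHz are k·fs ± 14.74 MHz for integer k ≥ 0.
k=0: 14.74 MHz.
k=1: 30.88 MHz, 60.36 MHz.
k=2: 76.5 MHz, 105.98 MHz.
k=3: 122.12 MHz, 151.6 MHz.
k=4: 167.74 MHz, 197.22 MHz.
Within [60.78 MHz, 126.9 MHz]: 76.5 MHz, 105.98 MHz, 122.12 MHz.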